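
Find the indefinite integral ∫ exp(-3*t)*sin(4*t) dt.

-3*exp(-3*t)*sin(4*t)/25 - 4*exp(-3*t)*cos(4*t)/25 + C

Let I denote the integral. Integrate by parts with u = sin(4*t), dv = exp(-3*t) dt, so v = -exp(-3*t)/3: I = -exp(-3*t)*sin(4*t)/3 + (4/3)·∫ exp(-3*t)*cos(4*t) dt.
Apply parts again with u = cos(4*t), dv = exp(-3*t) dt: ∫ exp(-3*t)*cos(4*t) dt = -exp(-3*t)*cos(4*t)/3 − (4/3)·I. Substituting back brings back I: I = -exp(-3*t)*sin(4*t)/3 - 4*exp(-3*t)*cos(4*t)/9 − (16/9)·I.
Solving for I: (1 + 16/9)·I equals the remaining terms, so I = (9/25)·(-exp(-3*t)*sin(4*t)/3 - 4*exp(-3*t)*cos(4*t)/9).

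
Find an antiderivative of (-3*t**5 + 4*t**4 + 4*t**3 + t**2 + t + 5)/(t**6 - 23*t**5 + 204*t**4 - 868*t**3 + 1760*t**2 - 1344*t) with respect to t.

-5*log(t)/1344 - 4376*log(t - 7)/35 + 17233*log(t - 6)/96 - 3683*log(t - 4)/64 + 11*log(t - 2)/160 + 589/(16*t - 64) + C

Factor the denominator: t*(t - 7)*(t - 6)*(t - 4)**2*(t - 2).
Partial-fraction decomposition: 11/(160*(t - 2)) - 3683/(64*(t - 4)) - 589/(16*(t - 4)**2) + 17233/(96*(t - 6)) - 4376/(35*(t - 7)) - 5/(1344*t).
Integrate each term; A/(t−a) gives A·log|t−a|; A/(t−a)² gives −A/(t−a).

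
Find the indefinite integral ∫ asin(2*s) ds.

s*asin(2*s) + sqrt(-4*s**2 + 1)/2 + C

Use integration by parts with u = arcsin(2*s), dv = ds.
Then du = 2/sqrt(-4*s**2 + 1) ds.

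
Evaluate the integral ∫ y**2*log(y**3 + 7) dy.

y**3*log(y**3 + 7)/3 - y**3/3 + 7*log(y**3 + 7)/3 + C

Let u = y**3 + 7, so du = (3*y**2) dy.
The integral becomes (1/3)·∫ log(u) du; integrate by parts with u′=log(u), dv′=du.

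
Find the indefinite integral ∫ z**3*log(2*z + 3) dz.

Use integration by parts with u = log(2*z + 3), dv = z**3 dz.
Then du = 2/(2*z + 3) dz and v = z**4/4.

z**4*log(2*z + 3)/4 - z**4/16 + z**3/8 - 9*z**2/32 + 27*z/32 - 81*log(2*z + 3)/64 + C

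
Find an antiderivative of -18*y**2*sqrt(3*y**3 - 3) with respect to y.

-4*(3*y**3 - 3)**(3/2)/3 + C

Let u = 3*y**3 - 3, so du = (9*y**2) dy.
Rewriting, the integral becomes -2·∫ √u du = -2·(2/3)u^(3/2).
Substituting back, u = 3*y**3 - 3.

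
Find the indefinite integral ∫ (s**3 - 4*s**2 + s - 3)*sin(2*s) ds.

-s**3*cos(2*s)/2 + 3*s**2*sin(2*s)/4 + 2*s**2*cos(2*s) - 2*s*sin(2*s) + s*cos(2*s)/4 - sin(2*s)/8 + cos(2*s)/2 + C

Use integration by parts with u = s**3 - 4*s**2 + s - 3, dv = sin(2*s) ds, so v = -cos(2*s)/2.
Apply parts 3 times (tabular method): alternate signs, differentiate u down to 0, integrate dv up.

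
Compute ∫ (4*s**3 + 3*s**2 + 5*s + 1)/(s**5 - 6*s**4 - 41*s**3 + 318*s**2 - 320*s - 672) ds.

1003*log(s - 6)/364 - 6357*log(s - 4)/2420 + log(s + 1)/210 - 1259*log(s + 7)/9438 + 65/(22*s - 88) + C

Factor the denominator: (s - 6)*(s - 4)**2*(s + 1)*(s + 7).
Partial-fraction decomposition: -1259/(9438*(s + 7)) + 1/(210*(s + 1)) - 6357/(2420*(s - 4)) - 65/(22*(s - 4)**2) + 1003/(364*(s - 6)).
Integrate each term; A/(s−a) gives A·log|s−a|; A/(s−a)² gives −A/(s−a).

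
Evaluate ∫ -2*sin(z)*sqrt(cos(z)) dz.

Let u = cos(z), so du = (-sin(z)) dz.
Rewriting, the integral becomes 2·∫ √u du = 2·(2/3)u^(3/2).
Substituting back, u = cos(z).

4*cos(z)**(3/2)/3 + C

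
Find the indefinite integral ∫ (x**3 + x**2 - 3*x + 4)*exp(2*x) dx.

(4*x**3 - 2*x**2 - 10*x + 21)*exp(2*x)/8 + C

Use integration by parts with u = x**3 + x**2 - 3*x + 4, dv = exp(2*x) dx, so v = exp(2*x)/2.
Apply parts 3 times (tabular method): alternate signs, differentiate u down to 0, integrate dv up.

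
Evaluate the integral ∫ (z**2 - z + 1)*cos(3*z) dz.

z**2*sin(3*z)/3 - z*sin(3*z)/3 + 2*z*cos(3*z)/9 + 7*sin(3*z)/27 - cos(3*z)/9 + C

Use integration by parts with u = z**2 - z + 1, dv = cos(3*z) dz, so v = sin(3*z)/3.
Apply parts 2 times (tabular method): alternate signs, differentiate u down to 0, integrate dv up.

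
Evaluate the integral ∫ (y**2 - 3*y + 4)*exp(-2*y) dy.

(-y**2 + 2*y - 3)*exp(-2*y)/2 + C

Use integration by parts with u = y**2 - 3*y + 4, dv = exp(-2*y) dy, so v = -exp(-2*y)/2.
Apply parts 2 times (tabular method): alternate signs, differentiate u down to 0, integrate dv up.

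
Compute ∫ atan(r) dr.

r*atan(r) - log(r**2 + 1)/2 + C

Use integration by parts with u = arctan(r), dv = dr.
Then du = 1/(r**2 + 1) dr.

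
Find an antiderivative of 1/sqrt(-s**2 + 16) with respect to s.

Substitute s = 4·sin(θ), so ds = 4·cos(θ) dθ and the radical becomes sqrt(-s**2 + 16) = 4·cos(θ) by the Pythagorean identity.
Integrate the resulting trig expression in θ, then back-substitute θ = asin(s/4), sin(θ) = s/4, cos(θ) = sqrt(-s**2 + 16)/4 (absorbing any constant into C).

asin(s/4) + C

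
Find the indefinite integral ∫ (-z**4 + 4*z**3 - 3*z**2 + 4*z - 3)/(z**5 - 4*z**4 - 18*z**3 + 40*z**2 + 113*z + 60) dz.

Factor the denominator: (z - 5)*(z - 4)*(z + 1)**2*(z + 3).
Partial-fraction decomposition: -33/(32*(z + 3)) + 7/(15*(z + 1)) - 1/(4*(z + 1)**2) + 1/(5*(z - 4)) - 61/(96*(z - 5)).
Integrate each term; A/(z−a) gives A·log|z−a|; A/(z−a)² gives −A/(z−a).

-61*log(z - 5)/96 + log(z - 4)/5 + 7*log(z + 1)/15 - 33*log(z + 3)/32 + 1/(4*z + 4) + C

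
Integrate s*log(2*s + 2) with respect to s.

s**2*log(2*s + 2)/2 - s**2/4 + s/2 - log(s + 1)/2 + C

Use integration by parts with u = log(2*s + 2), dv = s ds.
Then du = 2/(2*s + 2) ds and v = s**2/2.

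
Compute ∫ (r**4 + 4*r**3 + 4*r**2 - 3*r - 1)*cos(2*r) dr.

r**4*sin(2*r)/2 + 2*r**3*sin(2*r) + r**3*cos(2*r) + r**2*sin(2*r)/2 + 3*r**2*cos(2*r) - 9*r*sin(2*r)/2 + r*cos(2*r)/2 - 3*sin(2*r)/4 - 9*cos(2*r)/4 + C

Use integration by parts with u = r**4 + 4*r**3 + 4*r**2 - 3*r - 1, dv = cos(2*r) dr, so v = sin(2*r)/2.
Apply parts 4 times (tabular method): alternate signs, differentiate u down to 0, integrate dv up.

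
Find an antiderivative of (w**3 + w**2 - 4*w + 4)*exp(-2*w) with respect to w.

Use integration by parts with u = w**3 + w**2 - 4*w + 4, dv = exp(-2*w) dw, so v = -exp(-2*w)/2.
Apply parts 3 times (tabular method): alternate signs, differentiate u down to 0, integrate dv up.

(-4*w**3 - 10*w**2 + 6*w - 13)*exp(-2*w)/8 + C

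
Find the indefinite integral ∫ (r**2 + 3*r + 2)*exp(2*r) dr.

(r**2 + 2*r + 1)*exp(2*r)/2 + C

Use integration by parts with u = r**2 + 3*r + 2, dv = exp(2*r) dr, so v = exp(2*r)/2.
Apply parts 2 times (tabular method): alternate signs, differentiate u down to 0, integrate dv up.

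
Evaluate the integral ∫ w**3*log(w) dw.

w**4*log(w)/4 - w**4/16 + C

Use integration by parts with u = log(w), dv = w**3 dw.
Then du = 1/w dw and v = w**4/4.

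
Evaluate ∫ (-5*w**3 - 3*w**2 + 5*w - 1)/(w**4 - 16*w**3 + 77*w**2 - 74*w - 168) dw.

Factor the denominator: (w - 7)*(w - 6)*(w - 4)*(w + 1).
Partial-fraction decomposition: 1/(70*(w + 1)) - 349/(30*(w - 4)) + 1159/(14*(w - 6)) - 457/(6*(w - 7)).
Integrate each term: A/(w−a) contributes A·log|w−a|.

-457*log(w - 7)/6 + 1159*log(w - 6)/14 - 349*log(w - 4)/30 + log(w + 1)/70 + C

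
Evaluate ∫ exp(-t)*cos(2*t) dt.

2*exp(-t)*sin(2*t)/5 - exp(-t)*cos(2*t)/5 + C

Let I denote the integral. Integrate by parts with u = cos(2*t), dv = exp(-t) dt, so v = -exp(-t): I = -exp(-t)*cos(2*t) − 2·∫ exp(-t)*sin(2*t) dt.
Apply parts again with u = sin(2*t), dv = exp(-t) dt: ∫ exp(-t)*sin(2*t) dt = -exp(-t)*sin(2*t) + 2·I. Substituting back brings back I: I = 2*exp(-t)*sin(2*t) - exp(-t)*cos(2*t) − 4·I.
Solving for I: (1 + 4)·I equals the remaining terms, so I = (1/5)·(2*exp(-t)*sin(2*t) - exp(-t)*cos(2*t)).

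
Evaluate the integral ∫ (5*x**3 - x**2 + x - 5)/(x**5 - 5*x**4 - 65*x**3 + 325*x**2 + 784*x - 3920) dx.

Factor the denominator: (x - 7)*(x - 5)*(x - 4)*(x + 4)*(x + 7).
Partial-fraction decomposition: -74/(231*(x + 7)) + 115/(792*(x + 4)) + 101/(88*(x - 4)) - 25/(9*(x - 5)) + 139/(77*(x - 7)).
Integrate each term: A/(x−a) contributes A·log|x−a|.

139*log(x - 7)/77 - 25*log(x - 5)/9 + 101*log(x - 4)/88 + 115*log(x + 4)/792 - 74*log(x + 7)/231 + C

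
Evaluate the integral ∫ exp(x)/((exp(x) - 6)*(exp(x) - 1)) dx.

Let u = e^x, du = e^x dx.
The integral becomes ∫ du/((u-1)(u-6)); decompose into partial fractions.

log(exp(x) - 6)/5 - log(exp(x) - 1)/5 + C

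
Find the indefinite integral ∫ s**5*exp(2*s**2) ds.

Let u = s², du = 2s ds; rewrite as (1/2)∫ u^2·exp(2u) du.
Now integrate by parts 2 times.

(2*s**4 - 2*s**2 + 1)*exp(2*s**2)/8 + C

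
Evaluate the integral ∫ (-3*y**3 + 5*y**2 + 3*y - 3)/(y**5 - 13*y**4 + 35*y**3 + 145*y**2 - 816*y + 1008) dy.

-383*log(y - 7)/264 + 103*log(y - 4)/24 - 1137*log(y - 3)/392 + 257*log(y + 4)/4312 + 15/(14*y - 42) + C

Factor the denominator: (y - 7)*(y - 4)*(y - 3)**2*(y + 4).
Partial-fraction decomposition: 257/(4312*(y + 4)) - 1137/(392*(y - 3)) - 15/(14*(y - 3)**2) + 103/(24*(y - 4)) - 383/(264*(y - 7)).
Integrate each term; A/(y−a) gives A·log|y−a|; A/(y−a)² gives −A/(y−a).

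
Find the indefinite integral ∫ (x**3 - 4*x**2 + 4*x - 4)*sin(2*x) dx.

Use integration by parts with u = x**3 - 4*x**2 + 4*x - 4, dv = sin(2*x) dx, so v = -cos(2*x)/2.
Apply parts 3 times (tabular method): alternate signs, differentiate u down to 0, integrate dv up.

-x**3*cos(2*x)/2 + 3*x**2*sin(2*x)/4 + 2*x**2*cos(2*x) - 2*x*sin(2*x) - 5*x*cos(2*x)/4 + 5*sin(2*x)/8 + cos(2*x) + C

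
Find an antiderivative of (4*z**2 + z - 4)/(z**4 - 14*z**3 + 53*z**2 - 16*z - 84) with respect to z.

Factor the denominator: (z - 7)*(z - 6)*(z - 2)*(z + 1).
Partial-fraction decomposition: 1/(168*(z + 1)) + 7/(30*(z - 2)) - 73/(14*(z - 6)) + 199/(40*(z - 7)).
Integrate each term: A/(z−a) contributes A·log|z−a|.

199*log(z - 7)/40 - 73*log(z - 6)/14 + 7*log(z - 2)/30 + log(z + 1)/168 + C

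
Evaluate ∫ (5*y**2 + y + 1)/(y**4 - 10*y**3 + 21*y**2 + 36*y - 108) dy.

187*log(y - 6)/72 - 563*log(y - 3)/225 - 19*log(y + 2)/200 + 49/(15*y - 45) + C

Factor the denominator: (y - 6)*(y - 3)**2*(y + 2).
Partial-fraction decomposition: -19/(200*(y + 2)) - 563/(225*(y - 3)) - 49/(15*(y - 3)**2) + 187/(72*(y - 6)).
Integrate each term; A/(y−a) gives A·log|y−a|; A/(y−a)² gives −A/(y−a).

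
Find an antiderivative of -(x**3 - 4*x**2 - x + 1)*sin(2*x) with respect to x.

Use integration by parts with u = x**3 - 4*x**2 - x + 1, dv = -sin(2*x) dx, so v = cos(2*x)/2.
Apply parts 3 times (tabular method): alternate signs, differentiate u down to 0, integrate dv up.

x**3*cos(2*x)/2 - 3*x**2*sin(2*x)/4 - 2*x**2*cos(2*x) + 2*x*sin(2*x) - 5*x*cos(2*x)/4 + 5*sin(2*x)/8 + 3*cos(2*x)/2 + C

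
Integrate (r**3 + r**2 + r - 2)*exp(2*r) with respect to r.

(4*r**3 - 2*r**2 + 6*r - 11)*exp(2*r)/8 + C

Use integration by parts with u = r**3 + r**2 + r - 2, dv = exp(2*r) dr, so v = exp(2*r)/2.
Apply parts 3 times (tabular method): alternate signs, differentiate u down to 0, integrate dv up.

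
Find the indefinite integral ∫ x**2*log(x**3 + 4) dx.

x**3*log(x**3 + 4)/3 - x**3/3 + 4*log(x**3 + 4)/3 + C

Let u = x**3 + 4, so du = (3*x**2) dx.
The integral becomes (1/3)·∫ log(u) du; integrate by parts with u′=log(u), dv′=du.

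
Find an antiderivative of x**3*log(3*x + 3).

x**4*log(3*x + 3)/4 - x**4/16 + x**3/12 - x**2/8 + x/4 - log(x + 1)/4 + C

Use integration by parts with u = log(3*x + 3), dv = x**3 dx.
Then du = 3/(3*x + 3) dx and v = x**4/4.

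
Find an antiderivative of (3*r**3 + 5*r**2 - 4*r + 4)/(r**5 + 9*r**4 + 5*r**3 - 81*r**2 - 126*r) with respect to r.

Factor the denominator: r*(r - 3)*(r + 2)*(r + 3)*(r + 7).
Partial-fraction decomposition: -94/(175*(r + 7)) + 5/(18*(r + 3)) + 4/(25*(r + 2)) + 59/(450*(r - 3)) - 2/(63*r).
Integrate each term: A/(r−a) contributes A·log|r−a|.

-2*log(r)/63 + 59*log(r - 3)/450 + 4*log(r + 2)/25 + 5*log(r + 3)/18 - 94*log(r + 7)/175 + C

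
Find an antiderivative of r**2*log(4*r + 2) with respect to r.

Use integration by parts with u = log(4*r + 2), dv = r**2 dr.
Then du = 4/(4*r + 2) dr and v = r**3/3.

r**3*log(4*r + 2)/3 - r**3/9 + r**2/12 - r/12 + log(2*r + 1)/24 + C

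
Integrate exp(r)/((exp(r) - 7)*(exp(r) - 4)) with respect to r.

Let u = e^r, du = e^r dr.
The integral becomes ∫ du/((u-7)(u-4)); decompose into partial fractions.

log(exp(r) - 7)/3 - log(exp(r) - 4)/3 + C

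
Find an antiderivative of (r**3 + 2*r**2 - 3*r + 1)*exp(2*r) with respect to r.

(4*r**3 + 2*r**2 - 14*r + 11)*exp(2*r)/8 + C

Use integration by parts with u = r**3 + 2*r**2 - 3*r + 1, dv = exp(2*r) dr, so v = exp(2*r)/2.
Apply parts 3 times (tabular method): alternate signs, differentiate u down to 0, integrate dv up.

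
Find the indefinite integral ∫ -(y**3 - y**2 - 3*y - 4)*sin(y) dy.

y**3*cos(y) - 3*y**2*sin(y) - y**2*cos(y) + 2*y*sin(y) - 9*y*cos(y) + 9*sin(y) - 2*cos(y) + C

Use integration by parts with u = y**3 - y**2 - 3*y - 4, dv = -sin(y) dy, so v = cos(y).
Apply parts 3 times (tabular method): alternate signs, differentiate u down to 0, integrate dv up.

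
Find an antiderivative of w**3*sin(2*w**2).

-w**2*cos(2*w**2)/4 + sin(2*w**2)/8 + C

Let u = w², du = 2w dw; rewrite as (1/2)∫ u^1·sin(2u) du.
Now integrate by parts 1 time.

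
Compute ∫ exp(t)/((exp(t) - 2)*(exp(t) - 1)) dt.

log(exp(t) - 2) - log(exp(t) - 1) + C

Let u = e^t, du = e^t dt.
The integral becomes ∫ du/((u-2)(u-1)); decompose into partial fractions.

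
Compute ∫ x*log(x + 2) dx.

x**2*log(x + 2)/2 - x**2/4 + x - 2*log(x + 2) + C

Use integration by parts with u = log(x + 2), dv = x dx.
Then du = 1/(x + 2) dx and v = x**2/2.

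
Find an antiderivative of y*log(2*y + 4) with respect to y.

y**2*log(2*y + 4)/2 - y**2/4 + y - 2*log(y + 2) + C

Use integration by parts with u = log(2*y + 4), dv = y dy.
Then du = 2/(2*y + 4) dy and v = y**2/2.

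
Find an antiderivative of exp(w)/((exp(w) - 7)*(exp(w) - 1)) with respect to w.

log(exp(w) - 7)/6 - log(exp(w) - 1)/6 + C

Let u = e^w, du = e^w dw.
The integral becomes ∫ du/((u-1)(u-7)); decompose into partial fractions.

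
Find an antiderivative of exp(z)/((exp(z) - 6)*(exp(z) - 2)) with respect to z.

log(exp(z) - 6)/4 - log(exp(z) - 2)/4 + C

Let u = e^z, du = e^z dz.
The integral becomes ∫ du/((u-6)(u-2)); decompose into partial fractions.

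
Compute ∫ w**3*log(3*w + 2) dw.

Use integration by parts with u = log(3*w + 2), dv = w**3 dw.
Then du = 3/(3*w + 2) dw and v = w**4/4.

w**4*log(3*w + 2)/4 - w**4/16 + w**3/18 - w**2/18 + 2*w/27 - 4*log(3*w + 2)/81 + C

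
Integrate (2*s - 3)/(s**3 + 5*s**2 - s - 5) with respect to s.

-log(s - 1)/12 + 5*log(s + 1)/8 - 13*log(s + 5)/24 + C

Factor the denominator: (s - 1)*(s + 1)*(s + 5).
Partial-fraction decomposition: -13/(24*(s + 5)) + 5/(8*(s + 1)) - 1/(12*(s - 1)).
Integrate each term: A/(s−a) contributes A·log|s−a|.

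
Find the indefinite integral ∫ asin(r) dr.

r*asin(r) + sqrt(-r**2 + 1) + C

Use integration by parts with u = arcsin(r), dv = dr.
Then du = 1/sqrt(-r**2 + 1) dr.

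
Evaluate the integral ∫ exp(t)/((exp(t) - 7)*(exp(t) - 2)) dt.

log(exp(t) - 7)/5 - log(exp(t) - 2)/5 + C

Let u = e^t, du = e^t dt.
The integral becomes ∫ du/((u-7)(u-2)); decompose into partial fractions.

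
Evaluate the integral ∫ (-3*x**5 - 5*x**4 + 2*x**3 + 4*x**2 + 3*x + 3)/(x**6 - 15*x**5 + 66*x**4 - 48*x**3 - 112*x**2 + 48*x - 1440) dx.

725307*log(x - 6)/12800 - 12132*log(x - 5)/203 - 13*log(x + 2)/3584 + 4759*log(x**2 + 4)/92800 + 2487*atan(x/2)/46400 + 29211/(320*x - 1920) + C

Factor the denominator: (x - 6)**2*(x - 5)*(x + 2)*(x**2 + 4).
Partial-fraction decomposition: (4759*x + 4974)/(46400*(x**2 + 4)) - 13/(3584*(x + 2)) - 12132/(203*(x - 5)) + 725307/(12800*(x - 6)) - 29211/(320*(x - 6)**2).
Integrate each term; A/(x−a) gives A·log|x−a|; the (Bx+D)/(x²+p²) term gives a log and an atan.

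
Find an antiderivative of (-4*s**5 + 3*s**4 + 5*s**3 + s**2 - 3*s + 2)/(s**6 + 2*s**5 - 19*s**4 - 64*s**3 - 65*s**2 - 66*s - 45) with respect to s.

-2497*log(s - 5)/2496 - log(s + 1)/6 - 941*log(s + 3)/320 + 7*log(s**2 + 1)/130 + 9*atan(s)/65 - 55/(8*s + 24) + C

Factor the denominator: (s - 5)*(s + 1)*(s + 3)**2*(s**2 + 1).
Partial-fraction decomposition: (7*s + 9)/(65*(s**2 + 1)) - 941/(320*(s + 3)) + 55/(8*(s + 3)**2) - 1/(6*(s + 1)) - 2497/(2496*(s - 5)).
Integrate each term; A/(s−a) gives A·log|s−a|; the (Bs+D)/(s²+p²) term gives a log and an atan.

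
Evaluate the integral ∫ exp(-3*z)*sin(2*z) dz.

-3*exp(-3*z)*sin(2*z)/13 - 2*exp(-3*z)*cos(2*z)/13 + C

Let I denote the integral. Integrate by parts with u = sin(2*z), dv = exp(-3*z) dz, so v = -exp(-3*z)/3: I = -exp(-3*z)*sin(2*z)/3 + (2/3)·∫ exp(-3*z)*cos(2*z) dz.
Apply parts again with u = cos(2*z), dv = exp(-3*z) dz: ∫ exp(-3*z)*cos(2*z) dz = -exp(-3*z)*cos(2*z)/3 − (2/3)·I. Substituting back brings back I: I = -exp(-3*z)*sin(2*z)/3 - 2*exp(-3*z)*cos(2*z)/9 − (4/9)·I.
Solving for I: (1 + 4/9)·I equals the remaining terms, so I = (9/13)·(-exp(-3*z)*sin(2*z)/3 - 2*exp(-3*z)*cos(2*z)/9).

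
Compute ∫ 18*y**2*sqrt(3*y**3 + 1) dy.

4*(3*y**3 + 1)**(3/2)/3 + C

Let u = 3*y**3 + 1, so du = (9*y**2) dy.
Rewriting, the integral becomes 2·∫ √u du = 2·(2/3)u^(3/2).
Substituting back, u = 3*y**3 + 1.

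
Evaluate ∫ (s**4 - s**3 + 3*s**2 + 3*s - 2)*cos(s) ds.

s**4*sin(s) - s**3*sin(s) + 4*s**3*cos(s) - 9*s**2*sin(s) - 3*s**2*cos(s) + 9*s*sin(s) - 18*s*cos(s) + 16*sin(s) + 9*cos(s) + C

Use integration by parts with u = s**4 - s**3 + 3*s**2 + 3*s - 2, dv = cos(s) ds, so v = sin(s).
Apply parts 4 times (tabular method): alternate signs, differentiate u down to 0, integrate dv up.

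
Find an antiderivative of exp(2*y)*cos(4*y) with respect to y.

Let I denote the integral. Integrate by parts with u = cos(4*y), dv = exp(2*y) dy, so v = exp(2*y)/2: I = exp(2*y)*cos(4*y)/2 + 2·∫ exp(2*y)*sin(4*y) dy.
Apply parts again with u = sin(4*y), dv = exp(2*y) dy: ∫ exp(2*y)*sin(4*y) dy = exp(2*y)*sin(4*y)/2 − 2·I. Substituting back brings back I: I = exp(2*y)*sin(4*y) + exp(2*y)*cos(4*y)/2 − 4·I.
Solving for I: (1 + 4)·I equals the remaining terms, so I = (1/5)·(exp(2*y)*sin(4*y) + exp(2*y)*cos(4*y)/2).

exp(2*y)*sin(4*y)/5 + exp(2*y)*cos(4*y)/10 + C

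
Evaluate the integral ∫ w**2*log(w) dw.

w**3*log(w)/3 - w**3/9 + C

Use integration by parts with u = log(w), dv = w**2 dw.
Then du = 1/w dw and v = w**3/3.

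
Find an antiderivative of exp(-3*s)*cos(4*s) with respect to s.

4*exp(-3*s)*sin(4*s)/25 - 3*exp(-3*s)*cos(4*s)/25 + C

Let I denote the integral. Integrate by parts with u = cos(4*s), dv = exp(-3*s) ds, so v = -exp(-3*s)/3: I = -exp(-3*s)*cos(4*s)/3 − (4/3)·∫ exp(-3*s)*sin(4*s) ds.
Apply parts again with u = sin(4*s), dv = exp(-3*s) ds: ∫ exp(-3*s)*sin(4*s) ds = -exp(-3*s)*sin(4*s)/3 + (4/3)·I. Substituting back brings back I: I = 4*exp(-3*s)*sin(4*s)/9 - exp(-3*s)*cos(4*s)/3 − (16/9)·I.
Solving for I: (1 + 16/9)·I equals the remaining terms, so I = (9/25)·(4*exp(-3*s)*sin(4*s)/9 - exp(-3*s)*cos(4*s)/3).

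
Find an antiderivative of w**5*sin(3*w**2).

Let u = w², du = 2w dw; rewrite as (1/2)∫ u^2·sin(3u) du.
Now integrate by parts 2 times.

-w**4*cos(3*w**2)/6 + w**2*sin(3*w**2)/9 + cos(3*w**2)/27 + C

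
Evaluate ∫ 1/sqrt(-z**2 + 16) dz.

Substitute z = 4·sin(θ), so dz = 4·cos(θ) dθ and the radical becomes sqrt(-z**2 + 16) = 4·cos(θ) by the Pythagorean identity.
Integrate the resulting trig expression in θ, then back-substitute θ = asin(z/4), sin(θ) = z/4, cos(θ) = sqrt(-z**2 + 16)/4 (absorbing any constant into C).

asin(z/4) + C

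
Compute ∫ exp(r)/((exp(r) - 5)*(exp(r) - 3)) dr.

log(exp(r) - 5)/2 - log(exp(r) - 3)/2 + C

Let u = e^r, du = e^r dr.
The integral becomes ∫ du/((u-3)(u-5)); decompose into partial fractions.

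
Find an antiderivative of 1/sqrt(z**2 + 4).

Substitute z = 2·tan(θ), so dz = 2·sec(θ)^2 dθ and the radical becomes sqrt(z**2 + 4) = 2·sec(θ) by the Pythagorean identity.
Integrate the resulting trig expression in θ, then back-substitute tan(θ) = z/2, sec(θ) = sqrt(z**2 + 4)/2 (absorbing any constant into C).

log(z + sqrt(z**2 + 4)) + C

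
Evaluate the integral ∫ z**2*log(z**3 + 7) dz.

Let u = z**3 + 7, so du = (3*z**2) dz.
The integral becomes (1/3)·∫ log(u) du; integrate by parts with u′=log(u), dv′=du.

z**3*log(z**3 + 7)/3 - z**3/3 + 7*log(z**3 + 7)/3 + C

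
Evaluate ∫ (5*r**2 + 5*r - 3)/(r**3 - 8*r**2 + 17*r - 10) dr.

49*log(r - 5)/4 - 9*log(r - 2) + 7*log(r - 1)/4 + C

Factor the denominator: (r - 5)*(r - 2)*(r - 1).
Partial-fraction decomposition: 7/(4*(r - 1)) - 9/(r - 2) + 49/(4*(r - 5)).
Integrate each term: A/(r−a) contributes A·log|r−a|.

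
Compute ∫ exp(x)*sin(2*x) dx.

Let I denote the integral. Integrate by parts with u = sin(2*x), dv = exp(x) dx, so v = exp(x): I = exp(x)*sin(2*x) − 2·∫ exp(x)*cos(2*x) dx.
Apply parts again with u = cos(2*x), dv = exp(x) dx: ∫ exp(x)*cos(2*x) dx = exp(x)*cos(2*x) + 2·I. Substituting back brings back I: I = exp(x)*sin(2*x) - 2*exp(x)*cos(2*x) − 4·I.
Solving for I: (1 + 4)·I equals the remaining terms, so I = (1/5)·(exp(x)*sin(2*x) - 2*exp(x)*cos(2*x)).

exp(x)*sin(2*x)/5 - 2*exp(x)*cos(2*x)/5 + C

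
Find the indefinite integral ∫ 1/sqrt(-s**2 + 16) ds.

asin(s/4) + C

Substitute s = 4·sin(θ), so ds = 4·cos(θ) dθ and the radical becomes sqrt(-s**2 + 16) = 4·cos(θ) by the Pythagorean identity.
Integrate the resulting trig expression in θ, then back-substitute θ = asin(s/4), sin(θ) = s/4, cos(θ) = sqrt(-s**2 + 16)/4 (absorbing any constant into C).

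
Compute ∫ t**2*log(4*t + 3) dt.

Use integration by parts with u = log(4*t + 3), dv = t**2 dt.
Then du = 4/(4*t + 3) dt and v = t**3/3.

t**3*log(4*t + 3)/3 - t**3/9 + t**2/8 - 3*t/16 + 9*log(4*t + 3)/64 + C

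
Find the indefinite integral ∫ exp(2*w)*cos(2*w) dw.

Let I denote the integral. Integrate by parts with u = cos(2*w), dv = exp(2*w) dw, so v = exp(2*w)/2: I = exp(2*w)*cos(2*w)/2 + ∫ exp(2*w)*sin(2*w) dw.
Apply parts again with u = sin(2*w), dv = exp(2*w) dw: ∫ exp(2*w)*sin(2*w) dw = exp(2*w)*sin(2*w)/2 − I. Substituting back brings back I: I = exp(2*w)*sin(2*w)/2 + exp(2*w)*cos(2*w)/2 − I.
Solving for I: (1 + 1)·I equals the remaining terms, so I = (1/2)·(exp(2*w)*sin(2*w)/2 + exp(2*w)*cos(2*w)/2).

exp(2*w)*sin(2*w)/4 + exp(2*w)*cos(2*w)/4 + C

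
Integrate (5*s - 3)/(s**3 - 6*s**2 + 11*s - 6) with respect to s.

6*log(s - 3) - 7*log(s - 2) + log(s - 1) + C

Factor the denominator: (s - 3)*(s - 2)*(s - 1).
Partial-fraction decomposition: 1/(s - 1) - 7/(s - 2) + 6/(s - 3).
Integrate each term: A/(s−a) contributes A·log|s−a|.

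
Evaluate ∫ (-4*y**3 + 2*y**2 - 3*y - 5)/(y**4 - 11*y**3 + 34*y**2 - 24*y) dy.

5*log(y)/24 - 163*log(y - 6)/12 + 241*log(y - 4)/24 - 2*log(y - 1)/3 + C

Factor the denominator: y*(y - 6)*(y - 4)*(y - 1).
Partial-fraction decomposition: -2/(3*(y - 1)) + 241/(24*(y - 4)) - 163/(12*(y - 6)) + 5/(24*y).
Integrate each term: A/(y−a) contributes A·log|y−a|.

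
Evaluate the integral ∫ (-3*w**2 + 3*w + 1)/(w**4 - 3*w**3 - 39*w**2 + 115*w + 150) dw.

Factor the denominator: (w - 5)**2*(w + 1)*(w + 6).
Partial-fraction decomposition: 25/(121*(w + 6)) - 1/(36*(w + 1)) - 779/(4356*(w - 5)) - 59/(66*(w - 5)**2).
Integrate each term; A/(w−a) gives A·log|w−a|; A/(w−a)² gives −A/(w−a).

-779*log(w - 5)/4356 - log(w + 1)/36 + 25*log(w + 6)/121 + 59/(66*w - 330) + C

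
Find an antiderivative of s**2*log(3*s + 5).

Use integration by parts with u = log(3*s + 5), dv = s**2 ds.
Then du = 3/(3*s + 5) ds and v = s**3/3.

s**3*log(3*s + 5)/3 - s**3/9 + 5*s**2/18 - 25*s/27 + 125*log(3*s + 5)/81 + C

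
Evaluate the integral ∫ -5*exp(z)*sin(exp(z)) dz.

Let u = exp(z), so du = (exp(z)) dz.
Rewriting, the integral becomes -5·∫ sin(u) du = -5·-cos(u).
Substituting back, u = exp(z).

5*cos(exp(z)) + C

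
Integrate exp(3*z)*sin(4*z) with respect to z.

3*exp(3*z)*sin(4*z)/25 - 4*exp(3*z)*cos(4*z)/25 + C

Let I denote the integral. Integrate by parts with u = sin(4*z), dv = exp(3*z) dz, so v = exp(3*z)/3: I = exp(3*z)*sin(4*z)/3 − (4/3)·∫ exp(3*z)*cos(4*z) dz.
Apply parts again with u = cos(4*z), dv = exp(3*z) dz: ∫ exp(3*z)*cos(4*z) dz = exp(3*z)*cos(4*z)/3 + (4/3)·I. Substituting back brings back I: I = exp(3*z)*sin(4*z)/3 - 4*exp(3*z)*cos(4*z)/9 − (16/9)·I.
Solving for I: (1 + 16/9)·I equals the remaining terms, so I = (9/25)·(exp(3*z)*sin(4*z)/3 - 4*exp(3*z)*cos(4*z)/9).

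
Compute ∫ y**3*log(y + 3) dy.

Use integration by parts with u = log(y + 3), dv = y**3 dy.
Then du = 1/(y + 3) dy and v = y**4/4.

y**4*log(y + 3)/4 - y**4/16 + y**3/4 - 9*y**2/8 + 27*y/4 - 81*log(y + 3)/4 + C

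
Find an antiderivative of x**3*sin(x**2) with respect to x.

-x**2*cos(x**2)/2 + sin(x**2)/2 + C

Let u = x², du = 2x dx; rewrite as (1/2)∫ u^1·sin(1u) du.
Now integrate by parts 1 time.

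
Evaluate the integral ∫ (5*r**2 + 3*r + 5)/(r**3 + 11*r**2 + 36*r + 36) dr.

Factor the denominator: (r + 2)*(r + 3)*(r + 6).
Partial-fraction decomposition: 167/(12*(r + 6)) - 41/(3*(r + 3)) + 19/(4*(r + 2)).
Integrate each term: A/(r−a) contributes A·log|r−a|.

19*log(r + 2)/4 - 41*log(r + 3)/3 + 167*log(r + 6)/12 + C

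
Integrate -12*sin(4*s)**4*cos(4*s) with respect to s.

-3*sin(4*s)**5/5 + C

Let u = sin(4*s), so du = (4*cos(4*s)) ds.
Rewriting, the integral becomes -3·∫ u^4 du = -3·u^5/5.
Substituting back, u = sin(4*s).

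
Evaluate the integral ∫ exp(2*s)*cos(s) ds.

exp(2*s)*sin(s)/5 + 2*exp(2*s)*cos(s)/5 + C

Let I denote the integral. Integrate by parts with u = cos(s), dv = exp(2*s) ds, so v = exp(2*s)/2: I = exp(2*s)*cos(s)/2 + (1/2)·∫ exp(2*s)*sin(s) ds.
Apply parts again with u = sin(s), dv = exp(2*s) ds: ∫ exp(2*s)*sin(s) ds = exp(2*s)*sin(s)/2 − (1/2)·I. Substituting back brings back I: I = exp(2*s)*sin(s)/4 + exp(2*s)*cos(s)/2 − (1/4)·I.
Solving for I: (1 + 1/4)·I equals the remaining terms, so I = (4/5)·(exp(2*s)*sin(s)/4 + exp(2*s)*cos(s)/2).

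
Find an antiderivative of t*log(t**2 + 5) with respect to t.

t**2*log(t**2 + 5)/2 - t**2/2 + 5*log(t**2 + 5)/2 + C

Let u = t**2 + 5, so du = (2*t) dt.
The integral becomes (1/2)·∫ log(u) du; integrate by parts with u′=log(u), dv′=du.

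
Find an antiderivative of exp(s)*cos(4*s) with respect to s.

Let I denote the integral. Integrate by parts with u = cos(4*s), dv = exp(s) ds, so v = exp(s): I = exp(s)*cos(4*s) + 4·∫ exp(s)*sin(4*s) ds.
Apply parts again with u = sin(4*s), dv = exp(s) ds: ∫ exp(s)*sin(4*s) ds = exp(s)*sin(4*s) − 4·I. Substituting back brings back I: I = 4*exp(s)*sin(4*s) + exp(s)*cos(4*s) − 16·I.
Solving for I: (1 + 16)·I equals the remaining terms, so I = (1/17)·(4*exp(s)*sin(4*s) + exp(s)*cos(4*s)).

4*exp(s)*sin(4*s)/17 + exp(s)*cos(4*s)/17 + C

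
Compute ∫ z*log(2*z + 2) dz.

z**2*log(2*z + 2)/2 - z**2/4 + z/2 - log(z + 1)/2 + C

Use integration by parts with u = log(2*z + 2), dv = z dz.
Then du = 2/(2*z + 2) dz and v = z**2/2.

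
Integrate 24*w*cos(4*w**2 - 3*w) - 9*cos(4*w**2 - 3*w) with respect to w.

3*sin(4*w**2 - 3*w) + C

Let u = 4*w**2 - 3*w, so du = (8*w - 3) dw.
Rewriting, the integral becomes 3·∫ cos(u) du = 3·sin(u).
Substituting back, u = 4*w**2 - 3*w.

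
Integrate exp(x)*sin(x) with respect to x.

exp(x)*sin(x)/2 - exp(x)*cos(x)/2 + C

Let I denote the integral. Integrate by parts with u = sin(x), dv = exp(x) dx, so v = exp(x): I = exp(x)*sin(x) − ∫ exp(x)*cos(x) dx.
Apply parts again with u = cos(x), dv = exp(x) dx: ∫ exp(x)*cos(x) dx = exp(x)*cos(x) + I. Substituting back brings back I: I = exp(x)*sin(x) - exp(x)*cos(x) − I.
Solving for I: (1 + 1)·I equals the remaining terms, so I = (1/2)·(exp(x)*sin(x) - exp(x)*cos(x)).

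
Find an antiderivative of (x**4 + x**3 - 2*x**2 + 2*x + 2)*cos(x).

x**4*sin(x) + x**3*sin(x) + 4*x**3*cos(x) - 14*x**2*sin(x) + 3*x**2*cos(x) - 4*x*sin(x) - 28*x*cos(x) + 30*sin(x) - 4*cos(x) + C

Use integration by parts with u = x**4 + x**3 - 2*x**2 + 2*x + 2, dv = cos(x) dx, so v = sin(x).
Apply parts 4 times (tabular method): alternate signs, differentiate u down to 0, integrate dv up.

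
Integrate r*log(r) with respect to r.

Use integration by parts with u = log(r), dv = r dr.
Then du = 1/r dr and v = r**2/2.

r**2*log(r)/2 - r**2/4 + C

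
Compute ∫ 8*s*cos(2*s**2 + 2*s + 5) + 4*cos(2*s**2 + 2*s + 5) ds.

2*sin(2*s**2 + 2*s + 5) + C

Let u = 2*s**2 + 2*s + 5, so du = (4*s + 2) ds.
Rewriting, the integral becomes 2·∫ cos(u) du = 2·sin(u).
Substituting back, u = 2*s**2 + 2*s + 5.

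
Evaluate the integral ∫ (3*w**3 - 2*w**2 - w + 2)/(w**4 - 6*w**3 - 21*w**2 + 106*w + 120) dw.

Factor the denominator: (w - 6)*(w - 5)*(w + 1)*(w + 4).
Partial-fraction decomposition: 109/(135*(w + 4)) - 1/(63*(w + 1)) - 161/(27*(w - 5)) + 286/(35*(w - 6)).
Integrate each term: A/(w−a) contributes A·log|w−a|.

286*log(w - 6)/35 - 161*log(w - 5)/27 - log(w + 1)/63 + 109*log(w + 4)/135 + C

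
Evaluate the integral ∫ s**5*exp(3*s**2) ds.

(9*s**4 - 6*s**2 + 2)*exp(3*s**2)/54 + C

Let u = s², du = 2s ds; rewrite as (1/2)∫ u^2·exp(3u) du.
Now integrate by parts 2 times.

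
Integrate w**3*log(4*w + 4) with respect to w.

w**4*log(4*w + 4)/4 - w**4/16 + w**3/12 - w**2/8 + w/4 - log(w + 1)/4 + C

Use integration by parts with u = log(4*w + 4), dv = w**3 dw.
Then du = 4/(4*w + 4) dw and v = w**4/4.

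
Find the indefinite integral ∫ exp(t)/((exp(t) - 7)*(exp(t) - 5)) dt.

Let u = e^t, du = e^t dt.
The integral becomes ∫ du/((u-7)(u-5)); decompose into partial fractions.

log(exp(t) - 7)/2 - log(exp(t) - 5)/2 + C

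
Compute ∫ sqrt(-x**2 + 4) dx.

x*sqrt(-x**2 + 4)/2 + 2*asin(x/2) + C

Substitute x = 2·sin(θ), so dx = 2·cos(θ) dθ and the radical becomes sqrt(-x**2 + 4) = 2·cos(θ) by the Pythagorean identity.
Integrate the resulting trig expression in θ, then back-substitute θ = asin(x/2), sin(θ) = x/2, cos(θ) = sqrt(-x**2 + 4)/2 (absorbing any constant into C).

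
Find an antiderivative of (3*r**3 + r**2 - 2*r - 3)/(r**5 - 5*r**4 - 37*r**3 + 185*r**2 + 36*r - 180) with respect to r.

223*log(r - 6)/140 - 129*log(r - 5)/88 - log(r - 1)/280 + log(r + 1)/140 - 201*log(r + 6)/1540 + C

Factor the denominator: (r - 6)*(r - 5)*(r - 1)*(r + 1)*(r + 6).
Partial-fraction decomposition: -201/(1540*(r + 6)) + 1/(140*(r + 1)) - 1/(280*(r - 1)) - 129/(88*(r - 5)) + 223/(140*(r - 6)).
Integrate each term: A/(r−a) contributes A·log|r−a|.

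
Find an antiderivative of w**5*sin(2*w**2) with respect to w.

-w**4*cos(2*w**2)/4 + w**2*sin(2*w**2)/4 + cos(2*w**2)/8 + C

Let u = w², du = 2w dw; rewrite as (1/2)∫ u^2·sin(2u) du.
Now integrate by parts 2 times.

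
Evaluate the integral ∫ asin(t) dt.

t*asin(t) + sqrt(-t**2 + 1) + C

Use integration by parts with u = arcsin(t), dv = dt.
Then du = 1/sqrt(-t**2 + 1) dt.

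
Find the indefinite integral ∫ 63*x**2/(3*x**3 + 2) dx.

Let u = 3*x**3 + 2, so du = (9*x**2) dx.
Rewriting, the integral becomes 7·∫ 1/u du = 7·log(u).
Substituting back, u = 3*x**3 + 2.

7*log(3*x**3 + 2) + C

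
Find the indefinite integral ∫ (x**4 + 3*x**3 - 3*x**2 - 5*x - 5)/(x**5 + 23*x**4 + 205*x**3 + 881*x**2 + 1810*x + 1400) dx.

Factor the denominator: (x + 2)*(x + 4)*(x + 5)**2*(x + 7).
Partial-fraction decomposition: 251/(12*(x + 7)) - 175/(12*(x + 5)) + 65/(2*(x + 5)**2) - 31/(6*(x + 4)) - 1/(6*(x + 2)).
Integrate each term; A/(x−a) gives A·log|x−a|; A/(x−a)² gives −A/(x−a).

-log(x + 2)/6 - 31*log(x + 4)/6 - 175*log(x + 5)/12 + 251*log(x + 7)/12 - 65/(2*x + 10) + C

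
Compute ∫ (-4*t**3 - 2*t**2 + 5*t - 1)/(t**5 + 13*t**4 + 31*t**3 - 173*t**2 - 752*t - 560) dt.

-269*log(t - 4)/3960 + log(t + 1)/90 + 203*log(t + 4)/72 - 53*log(t + 5)/9 + 619*log(t + 7)/198 + C

Factor the denominator: (t - 4)*(t + 1)*(t + 4)*(t + 5)*(t + 7).
Partial-fraction decomposition: 619/(198*(t + 7)) - 53/(9*(t + 5)) + 203/(72*(t + 4)) + 1/(90*(t + 1)) - 269/(3960*(t - 4)).
Integrate each term: A/(t−a) contributes A·log|t−a|.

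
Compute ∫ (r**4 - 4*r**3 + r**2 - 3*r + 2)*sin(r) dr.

Use integration by parts with u = r**4 - 4*r**3 + r**2 - 3*r + 2, dv = sin(r) dr, so v = -cos(r).
Apply parts 4 times (tabular method): alternate signs, differentiate u down to 0, integrate dv up.

-r**4*cos(r) + 4*r**3*sin(r) + 4*r**3*cos(r) - 12*r**2*sin(r) + 11*r**2*cos(r) - 22*r*sin(r) - 21*r*cos(r) + 21*sin(r) - 24*cos(r) + C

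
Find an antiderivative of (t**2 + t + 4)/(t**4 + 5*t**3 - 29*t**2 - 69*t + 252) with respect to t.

109*log(t - 3)/2450 + 16*log(t + 4)/147 - 23*log(t + 7)/150 - 8/(35*t - 105) + C

Factor the denominator: (t - 3)**2*(t + 4)*(t + 7).
Partial-fraction decomposition: -23/(150*(t + 7)) + 16/(147*(t + 4)) + 109/(2450*(t - 3)) + 8/(35*(t - 3)**2).
Integrate each term; A/(t−a) gives A·log|t−a|; A/(t−a)² gives −A/(t−a).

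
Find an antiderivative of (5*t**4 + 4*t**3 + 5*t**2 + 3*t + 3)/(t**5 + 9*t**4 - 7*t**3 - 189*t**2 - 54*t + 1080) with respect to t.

39059*log(t - 3)/42336 + 1095*log(t + 4)/98 - 1369*log(t + 5)/32 + 1927*log(t + 6)/54 - 95/(84*t - 252) + C

Factor the denominator: (t - 3)**2*(t + 4)*(t + 5)*(t + 6).
Partial-fraction decomposition: 1927/(54*(t + 6)) - 1369/(32*(t + 5)) + 1095/(98*(t + 4)) + 39059/(42336*(t - 3)) + 95/(84*(t - 3)**2).
Integrate each term; A/(t−a) gives A·log|t−a|; A/(t−a)² gives −A/(t−a).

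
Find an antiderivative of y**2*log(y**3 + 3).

Let u = y**3 + 3, so du = (3*y**2) dy.
The integral becomes (1/3)·∫ log(u) du; integrate by parts with u′=log(u), dv′=du.

y**3*log(y**3 + 3)/3 - y**3/3 + log(y**3 + 3) + C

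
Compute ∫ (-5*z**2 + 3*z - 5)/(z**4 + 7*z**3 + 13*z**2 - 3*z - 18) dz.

Factor the denominator: (z - 1)*(z + 2)*(z + 3)**2.
Partial-fraction decomposition: -163/(16*(z + 3)) - 59/(4*(z + 3)**2) + 31/(3*(z + 2)) - 7/(48*(z - 1)).
Integrate each term; A/(z−a) gives A·log|z−a|; A/(z−a)² gives −A/(z−a).

-7*log(z - 1)/48 + 31*log(z + 2)/3 - 163*log(z + 3)/16 + 59/(4*z + 12) + C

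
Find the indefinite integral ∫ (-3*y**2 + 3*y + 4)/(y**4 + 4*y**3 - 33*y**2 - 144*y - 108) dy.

-43*log(y - 6)/378 + log(y + 1)/35 - 16*log(y + 3)/27 + 61*log(y + 6)/90 + C

Factor the denominator: (y - 6)*(y + 1)*(y + 3)*(y + 6).
Partial-fraction decomposition: 61/(90*(y + 6)) - 16/(27*(y + 3)) + 1/(35*(y + 1)) - 43/(378*(y - 6)).
Integrate each term: A/(y−a) contributes A·log|y−a|.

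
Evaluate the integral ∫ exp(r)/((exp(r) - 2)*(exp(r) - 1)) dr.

Let u = e^r, du = e^r dr.
The integral becomes ∫ du/((u-2)(u-1)); decompose into partial fractions.

log(exp(r) - 2) - log(exp(r) - 1) + C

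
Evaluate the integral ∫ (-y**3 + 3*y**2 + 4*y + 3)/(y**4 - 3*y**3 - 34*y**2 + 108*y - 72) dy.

Factor the denominator: (y - 6)*(y - 2)*(y - 1)*(y + 6).
Partial-fraction decomposition: -101/(224*(y + 6)) + 9/(35*(y - 1)) - 15/(32*(y - 2)) - 27/(80*(y - 6)).
Integrate each term: A/(y−a) contributes A·log|y−a|.

-27*log(y - 6)/80 - 15*log(y - 2)/32 + 9*log(y - 1)/35 - 101*log(y + 6)/224 + C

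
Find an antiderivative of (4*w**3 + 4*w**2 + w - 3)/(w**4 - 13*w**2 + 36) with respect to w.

Factor the denominator: (w - 3)*(w - 2)*(w + 2)*(w + 3).
Partial-fraction decomposition: 13/(5*(w + 3)) - 21/(20*(w + 2)) - 47/(20*(w - 2)) + 24/(5*(w - 3)).
Integrate each term: A/(w−a) contributes A·log|w−a|.

24*log(w - 3)/5 - 47*log(w - 2)/20 - 21*log(w + 2)/20 + 13*log(w + 3)/5 + C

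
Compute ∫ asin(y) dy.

Use integration by parts with u = arcsin(y), dv = dy.
Then du = 1/sqrt(-y**2 + 1) dy.

y*asin(y) + sqrt(-y**2 + 1) + C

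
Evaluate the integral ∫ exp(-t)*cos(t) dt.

Let I denote the integral. Integrate by parts with u = cos(t), dv = exp(-t) dt, so v = -exp(-t): I = -exp(-t)*cos(t) − ∫ exp(-t)*sin(t) dt.
Apply parts again with u = sin(t), dv = exp(-t) dt: ∫ exp(-t)*sin(t) dt = -exp(-t)*sin(t) + I. Substituting back brings back I: I = exp(-t)*sin(t) - exp(-t)*cos(t) − I.
Solving for I: (1 + 1)·I equals the remaining terms, so I = (1/2)·(exp(-t)*sin(t) - exp(-t)*cos(t)).

exp(-t)*sin(t)/2 - exp(-t)*cos(t)/2 + C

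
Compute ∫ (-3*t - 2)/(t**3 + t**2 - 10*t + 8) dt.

-4*log(t - 2)/3 + log(t - 1) + log(t + 4)/3 + C

Factor the denominator: (t - 2)*(t - 1)*(t + 4).
Partial-fraction decomposition: 1/(3*(t + 4)) + 1/(t - 1) - 4/(3*(t - 2)).
Integrate each term: A/(t−a) contributes A·log|t−a|.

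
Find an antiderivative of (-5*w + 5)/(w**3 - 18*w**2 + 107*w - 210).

-15*log(w - 7) + 25*log(w - 6) - 10*log(w - 5) + C

Factor the denominator: (w - 7)*(w - 6)*(w - 5).
Partial-fraction decomposition: -10/(w - 5) + 25/(w - 6) - 15/(w - 7).
Integrate each term: A/(w−a) contributes A·log|w−a|.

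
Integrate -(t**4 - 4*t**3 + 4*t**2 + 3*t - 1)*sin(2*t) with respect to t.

Use integration by parts with u = t**4 - 4*t**3 + 4*t**2 + 3*t - 1, dv = -sin(2*t) dt, so v = cos(2*t)/2.
Apply parts 4 times (tabular method): alternate signs, differentiate u down to 0, integrate dv up.

t**4*cos(2*t)/2 - t**3*sin(2*t) - 2*t**3*cos(2*t) + 3*t**2*sin(2*t) + t**2*cos(2*t)/2 - t*sin(2*t)/2 + 9*t*cos(2*t)/2 - 9*sin(2*t)/4 - 3*cos(2*t)/4 + C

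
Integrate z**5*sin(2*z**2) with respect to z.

-z**4*cos(2*z**2)/4 + z**2*sin(2*z**2)/4 + cos(2*z**2)/8 + C

Let u = z², du = 2z dz; rewrite as (1/2)∫ u^2·sin(2u) du.
Now integrate by parts 2 times.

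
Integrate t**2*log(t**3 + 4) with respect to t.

Let u = t**3 + 4, so du = (3*t**2) dt.
The integral becomes (1/3)·∫ log(u) du; integrate by parts with u′=log(u), dv′=du.

t**3*log(t**3 + 4)/3 - t**3/3 + 4*log(t**3 + 4)/3 + C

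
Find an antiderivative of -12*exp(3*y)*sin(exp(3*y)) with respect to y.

4*cos(exp(3*y)) + C

Let u = exp(3*y), so du = (3*exp(3*y)) dy.
Rewriting, the integral becomes -4·∫ sin(u) du = -4·-cos(u).
Substituting back, u = exp(3*y).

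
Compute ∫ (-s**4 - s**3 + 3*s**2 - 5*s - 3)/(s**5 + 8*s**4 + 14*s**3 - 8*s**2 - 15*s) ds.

log(s)/5 - 7*log(s - 1)/48 - 403*log(s + 5)/240 + 5*log(s**2 + 4*s + 3)/16 + C

Factor the denominator: s*(s - 1)*(s + 1)*(s + 3)*(s + 5).
Partial-fraction decomposition: -403/(240*(s + 5)) + 5/(16*(s + 3)) + 5/(16*(s + 1)) - 7/(48*(s - 1)) + 1/(5*s).
Integrate each term: A/(s−a) contributes A·log|s−a|.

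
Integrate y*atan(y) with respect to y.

Use integration by parts with u = arctan(y), dv = y dy.
Then du = 1/(y**2 + 1) dy.

y**2*atan(y)/2 - y/2 + atan(y)/2 + C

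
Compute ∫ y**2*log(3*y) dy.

y**3*(log(y) + log(3))/3 - y**3/9 + C

Use integration by parts with u = log(3*y), dv = y**2 dy.
Then du = 1/y dy and v = y**3/3.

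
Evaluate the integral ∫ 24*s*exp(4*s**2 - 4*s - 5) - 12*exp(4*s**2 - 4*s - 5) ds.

Let u = 4*s**2 - 4*s - 5, so du = (8*s - 4) ds.
Rewriting, the integral becomes 3·∫ e^u du = 3·e^u.
Substituting back, u = 4*s**2 - 4*s - 5.

3*exp(4*s**2 - 4*s - 5) + C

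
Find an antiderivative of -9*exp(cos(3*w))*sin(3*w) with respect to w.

Let u = cos(3*w), so du = (-3*sin(3*w)) dw.
Rewriting, the integral becomes 3·∫ e^u du = 3·e^u.
Substituting back, u = cos(3*w).

3*exp(cos(3*w)) + C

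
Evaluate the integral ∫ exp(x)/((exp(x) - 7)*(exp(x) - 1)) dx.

Let u = e^x, du = e^x dx.
The integral becomes ∫ du/((u-7)(u-1)); decompose into partial fractions.

log(exp(x) - 7)/6 - log(exp(x) - 1)/6 + C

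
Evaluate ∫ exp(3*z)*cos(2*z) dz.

Let I denote the integral. Integrate by parts with u = cos(2*z), dv = exp(3*z) dz, so v = exp(3*z)/3: I = exp(3*z)*cos(2*z)/3 + (2/3)·∫ exp(3*z)*sin(2*z) dz.
Apply parts again with u = sin(2*z), dv = exp(3*z) dz: ∫ exp(3*z)*sin(2*z) dz = exp(3*z)*sin(2*z)/3 − (2/3)·I. Substituting back brings back I: I = 2*exp(3*z)*sin(2*z)/9 + exp(3*z)*cos(2*z)/3 − (4/9)·I.
Solving for I: (1 + 4/9)·I equals the remaining terms, so I = (9/13)·(2*exp(3*z)*sin(2*z)/9 + exp(3*z)*cos(2*z)/3).

2*exp(3*z)*sin(2*z)/13 + 3*exp(3*z)*cos(2*z)/13 + C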